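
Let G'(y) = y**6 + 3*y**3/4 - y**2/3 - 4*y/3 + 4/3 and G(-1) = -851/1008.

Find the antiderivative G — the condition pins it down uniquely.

Integrate term by term and add the pieces.
A general antiderivative is y**7/7 + 3*y**4/16 - y**3/9 - 2*y**2/3 + 4*y/3 + C.
The condition gives C = -851/1008 - (-1859/1008) = 1.
So G(y) = (144*y**7 + 189*y**4 - 112*y**3 - 672*y**2 + 1344*y + 1008)/1008.
Check: d/dy[(144*y**7 + 189*y**4 - 112*y**3 - 672*y**2 + 1344*y + 1008)/1008] = y**6 + 3*y**3/4 - y**2/3 - 4*y/3 + 4/3 = G'(y).

G(y) = (144*y**7 + 189*y**4 - 112*y**3 - 672*y**2 + 1344*y + 1008)/1008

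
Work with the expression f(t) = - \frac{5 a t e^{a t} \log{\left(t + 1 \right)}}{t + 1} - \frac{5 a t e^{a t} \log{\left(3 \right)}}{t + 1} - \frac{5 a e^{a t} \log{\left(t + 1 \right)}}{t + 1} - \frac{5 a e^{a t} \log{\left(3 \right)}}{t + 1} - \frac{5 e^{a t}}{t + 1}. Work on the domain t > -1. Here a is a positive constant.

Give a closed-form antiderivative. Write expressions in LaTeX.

An antiderivative is F(t) = - 5 e^{a t} \log{\left(3 t + 3 \right)}.

f has the shape u'v + uv' for u = - 5 e^{a t} and v = \log{\left(3 t + 3 \right)} — it is the derivative of the product u*v.
Check: d/dt[- 5 e^{a t} \log{\left(3 t + 3 \right)}] = \frac{- 5 a t e^{a t} \log{\left(t + 1 \right)} - 5 a t e^{a t} \log{\left(3 \right)} - 5 a e^{a t} \log{\left(t + 1 \right)} - 5 a e^{a t} \log{\left(3 \right)} - 5 e^{a t}}{t + 1}, which equals f(t).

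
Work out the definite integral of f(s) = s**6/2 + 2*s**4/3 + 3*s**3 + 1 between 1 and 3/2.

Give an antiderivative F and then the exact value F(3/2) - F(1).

The integrand splits into summands that can be handled one at a time.
F(s) = s**7/14 + 2*s**5/15 + 3*s**4/4 + s is an antiderivative of f.
Check: d/ds[s**7/14 + 2*s**5/15 + 3*s**4/4 + s] = s**6/2 + 2*s**4/3 + 3*s**3 + 1 = f(s).
F(3/2) = 67467/8960; F(1) = 821/420.
Integral = F(3/2) - F(1) = 149857/26880.

Antiderivative: F(s) = s**7/14 + 2*s**5/15 + 3*s**4/4 + s; value = 149857/26880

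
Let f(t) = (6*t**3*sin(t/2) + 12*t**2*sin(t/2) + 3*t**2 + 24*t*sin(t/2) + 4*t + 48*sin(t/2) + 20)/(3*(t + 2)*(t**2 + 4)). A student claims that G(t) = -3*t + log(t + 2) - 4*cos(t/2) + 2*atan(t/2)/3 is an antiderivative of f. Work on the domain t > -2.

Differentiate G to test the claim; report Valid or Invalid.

d/dt[G] = (6*t**3*sin(t/2) - 9*t**3 + 12*t**2*sin(t/2) - 15*t**2 + 24*t*sin(t/2) - 32*t + 48*sin(t/2) - 52)/(3*t**3 + 6*t**2 + 12*t + 24)
d/dt[G] - f(t) = -3 != 0.

Invalid: d/dt[G] - f = -3, which is not 0.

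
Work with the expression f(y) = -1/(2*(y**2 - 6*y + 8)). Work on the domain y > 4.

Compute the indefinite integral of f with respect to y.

The denominator factors as 2*(y - 4)*(y - 2); partial fractions split f into directly integrable pieces: 1/(4*(y - 2)) - 1/(4*(y - 4)).
Check: d/dy[-log(y - 4)/4 + log(y - 2)/4] = -1/(2*y**2 - 12*y + 16), which equals f(y).

F(y) = -log(y - 4)/4 + log(y - 2)/4 + C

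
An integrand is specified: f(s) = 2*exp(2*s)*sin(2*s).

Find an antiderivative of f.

A candidate is checked by its d/ds: the result must match f(s).
Check: d/ds[(sin(2*s) - cos(2*s))*exp(2*s)/2] = 2*exp(2*s)*sin(2*s) = f(s).

An antiderivative is F(s) = (sin(2*s) - cos(2*s))*exp(2*s)/2.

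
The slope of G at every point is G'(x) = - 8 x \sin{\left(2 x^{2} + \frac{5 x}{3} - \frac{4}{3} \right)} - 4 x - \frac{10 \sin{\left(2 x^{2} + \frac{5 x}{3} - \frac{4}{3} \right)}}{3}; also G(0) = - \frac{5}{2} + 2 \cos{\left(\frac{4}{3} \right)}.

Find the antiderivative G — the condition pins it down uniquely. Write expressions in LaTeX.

Integrate term by term and add the pieces.
A general antiderivative is - 2 x^{2} + 2 \cos{\left(2 x^{2} + \frac{5 x}{3} - \frac{4}{3} \right)} - 3 + C.
The condition gives C = - \frac{5}{2} + 2 \cos{\left(\frac{4}{3} \right)} - (-3 + 2 \cos{\left(\frac{4}{3} \right)}) = \frac{1}{2}.
So G(x) = - \frac{4 x^{2} - 4 \cos{\left(2 x^{2} + \frac{5 x}{3} - \frac{4}{3} \right)} + 5}{2}.
Check: d/dx[- \frac{4 x^{2} - 4 \cos{\left(2 x^{2} + \frac{5 x}{3} - \frac{4}{3} \right)} + 5}{2}] = - 8 x \sin{\left(2 x^{2} + \frac{5 x}{3} - \frac{4}{3} \right)} - 4 x - \frac{10 \sin{\left(2 x^{2} + \frac{5 x}{3} - \frac{4}{3} \right)}}{3} = G'(x).

G(x) = - \frac{4 x^{2} - 4 \cos{\left(2 x^{2} + \frac{5 x}{3} - \frac{4}{3} \right)} + 5}{2}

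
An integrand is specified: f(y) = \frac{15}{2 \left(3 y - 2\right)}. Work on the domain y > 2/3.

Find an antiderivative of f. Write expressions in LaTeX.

An antiderivative is F(y) = \frac{5 \log{\left(3 y - 2 \right)}}{2}.

Any candidate F(y) must reproduce f(y) exactly when differentiated.
Check: d/dy[\frac{5 \log{\left(3 y - 2 \right)}}{2}] = \frac{15}{6 y - 4}, which equals f(y).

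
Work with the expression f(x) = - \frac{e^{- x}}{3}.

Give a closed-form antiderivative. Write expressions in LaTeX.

Check any antiderivative F(x) by computing F'(x) and comparing it with f(x).
Check: d/dx[\frac{e^{- x}}{3}] = - \frac{e^{- x}}{3} = f(x).

An antiderivative is F(x) = \frac{e^{- x}}{3}.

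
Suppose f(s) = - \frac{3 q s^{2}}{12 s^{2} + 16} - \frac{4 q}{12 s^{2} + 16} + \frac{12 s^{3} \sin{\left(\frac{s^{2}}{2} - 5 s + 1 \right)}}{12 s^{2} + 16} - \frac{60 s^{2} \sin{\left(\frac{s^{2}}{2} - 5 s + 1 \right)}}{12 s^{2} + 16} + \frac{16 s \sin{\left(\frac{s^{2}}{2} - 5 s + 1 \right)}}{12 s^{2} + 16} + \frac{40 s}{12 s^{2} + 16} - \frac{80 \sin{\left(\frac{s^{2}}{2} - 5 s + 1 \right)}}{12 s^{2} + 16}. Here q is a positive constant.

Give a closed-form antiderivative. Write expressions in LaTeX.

Integrate term by term and add the pieces.
Check: d/ds[- \frac{q s}{4} + \frac{5 \log{\left(3 s^{2} + 4 \right)}}{3} - \cos{\left(\frac{s^{2}}{2} - 5 s + 1 \right)}] = \frac{- 3 q s^{2} - 4 q + 12 s^{3} \sin{\left(\frac{s^{2}}{2} - 5 s + 1 \right)} - 60 s^{2} \sin{\left(\frac{s^{2}}{2} - 5 s + 1 \right)} + 16 s \sin{\left(\frac{s^{2}}{2} - 5 s + 1 \right)} + 40 s - 80 \sin{\left(\frac{s^{2}}{2} - 5 s + 1 \right)}}{12 s^{2} + 16}, which equals f(s).

An antiderivative is F(s) = - \frac{q s}{4} + \frac{5 \log{\left(3 s^{2} + 4 \right)}}{3} - \cos{\left(\frac{s^{2}}{2} - 5 s + 1 \right)}.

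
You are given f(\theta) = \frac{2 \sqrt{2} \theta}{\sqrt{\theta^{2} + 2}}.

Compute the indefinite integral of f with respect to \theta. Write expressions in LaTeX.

F(\theta) = 2 \sqrt{2} \sqrt{\theta^{2} + 2} + C

f matches the chain-rule pattern g'(h)*h' with inner function h(\theta) = \frac{\theta^{2}}{2} + 1; substituting u = h(\theta) collapses the integral.
Check: d/d\theta[2 \sqrt{2} \sqrt{\theta^{2} + 2}] = \frac{2 \sqrt{2} \theta}{\sqrt{\theta^{2} + 2}} = f(\theta).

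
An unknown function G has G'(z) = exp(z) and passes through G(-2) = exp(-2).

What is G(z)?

Any candidate G(z) must reproduce the stated G'(z) exactly.
A general antiderivative is exp(z) + C.
The condition gives C = exp(-2) - (exp(-2)) = 0.
So G(z) = exp(z).
Check: d/dz[exp(z)] = exp(z) = G'(z).

G(z) = exp(z)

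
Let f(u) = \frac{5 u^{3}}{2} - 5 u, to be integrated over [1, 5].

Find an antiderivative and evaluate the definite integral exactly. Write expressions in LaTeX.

The substitution w = 1 - \frac{u^{2}}{2} works: f is exactly (dF/dw)*(dw/du) for that inner function.
F(u) = \frac{5 \left(2 - u^{2}\right)^{2}}{8} is an antiderivative of f.
Check: d/du[\frac{5 \left(2 - u^{2}\right)^{2}}{8}] = \frac{5 u^{3}}{2} - 5 u = f(u).
F(5) = \frac{2645}{8}; F(1) = \frac{5}{8}.
Integral = F(5) - F(1) = 330.

Antiderivative: F(u) = \frac{5 \left(2 - u^{2}\right)^{2}}{8}; value = 330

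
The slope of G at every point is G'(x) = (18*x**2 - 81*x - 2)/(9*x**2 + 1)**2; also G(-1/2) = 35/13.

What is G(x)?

Recognize the product-rule pattern: G'(x) = u'v + uv' with u = 1/(3*x**2 + 1/3), v = 3/2 - 2*x/3, so integration by parts undoes it.
A general antiderivative is (3/2 - 2*x/3)/(3*x**2 + 1/3) + C.
The condition gives C = 35/13 - (22/13) = 1.
So G(x) = -2*x/(9*x**2 + 1) + 1 + 3/(6*x**2 + 2/3).
Check: d/dx[-2*x/(9*x**2 + 1) + 1 + 3/(6*x**2 + 2/3)] = (18*x**2 - 81*x - 2)/(81*x**4 + 18*x**2 + 1), which equals G'(x).

G(x) = -2*x/(9*x**2 + 1) + 1 + 3/(6*x**2 + 2/3)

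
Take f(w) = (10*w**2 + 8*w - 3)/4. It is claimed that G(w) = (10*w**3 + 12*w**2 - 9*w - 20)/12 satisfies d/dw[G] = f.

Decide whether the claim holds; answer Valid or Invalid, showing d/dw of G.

d/dw[G] = 5*w**2/2 + 2*w - 3/4
This equals f(w) exactly, so the claim holds.

Valid - the claim checks out under differentiation.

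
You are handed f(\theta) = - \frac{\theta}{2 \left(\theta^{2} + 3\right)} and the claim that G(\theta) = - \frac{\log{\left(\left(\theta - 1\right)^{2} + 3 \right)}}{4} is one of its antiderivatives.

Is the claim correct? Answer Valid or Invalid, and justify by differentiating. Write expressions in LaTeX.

d/d\theta[G] = \frac{1 - \theta}{2 \theta^{2} - 4 \theta + 8}
d/d\theta[G] - f(\theta) = \frac{- \theta^{2} + \theta + 3}{2 \theta^{4} - 4 \theta^{3} + 14 \theta^{2} - 12 \theta + 24} != 0.

Invalid: d/d\theta[G] - f = \frac{- \theta^{2} + \theta + 3}{2 \theta^{4} - 4 \theta^{3} + 14 \theta^{2} - 12 \theta + 24}, which is not 0.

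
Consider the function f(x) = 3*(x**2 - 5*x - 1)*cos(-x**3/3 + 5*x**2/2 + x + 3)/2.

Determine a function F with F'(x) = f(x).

The substitution u = -x**3/3 + 5*x**2/2 + x + 3 works: f is exactly (dF/du)*(du/dx) for that inner function.
Check: d/dx[-3*sin(-x**3/3 + 5*x**2/2 + x + 3)/2] = 3*x**2*cos(-x**3/3 + 5*x**2/2 + x + 3)/2 - 15*x*cos(-x**3/3 + 5*x**2/2 + x + 3)/2 - 3*cos(-x**3/3 + 5*x**2/2 + x + 3)/2, which equals f(x).

An antiderivative is F(x) = -3*sin(-x**3/3 + 5*x**2/2 + x + 3)/2.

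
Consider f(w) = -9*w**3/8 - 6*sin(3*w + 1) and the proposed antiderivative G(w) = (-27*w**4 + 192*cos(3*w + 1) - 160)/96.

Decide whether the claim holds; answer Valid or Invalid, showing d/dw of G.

Valid - differentiating G returns exactly f.

d/dw[G] = -9*w**3/8 - 6*sin(3*w + 1)
This equals f(w) exactly, so the claim holds.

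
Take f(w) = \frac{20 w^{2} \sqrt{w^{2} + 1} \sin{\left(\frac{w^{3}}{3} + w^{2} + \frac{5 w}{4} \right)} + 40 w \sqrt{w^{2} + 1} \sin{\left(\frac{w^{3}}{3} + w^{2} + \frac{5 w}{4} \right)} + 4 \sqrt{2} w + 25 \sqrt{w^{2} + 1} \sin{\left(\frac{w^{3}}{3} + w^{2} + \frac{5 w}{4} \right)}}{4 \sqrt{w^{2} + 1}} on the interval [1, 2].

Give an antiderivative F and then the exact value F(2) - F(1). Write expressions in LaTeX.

Recover f(w) by differentiating a candidate F(w); any mismatch rules it out.
F(w) = \sqrt{2} \sqrt{w^{2} + 1} - 5 \cos{\left(\frac{w^{3}}{3} + w^{2} + \frac{5 w}{4} \right)} is an antiderivative of f.
Check: d/dw[\sqrt{2} \sqrt{w^{2} + 1} - 5 \cos{\left(\frac{w^{3}}{3} + w^{2} + \frac{5 w}{4} \right)}] = \frac{20 w^{2} \sqrt{w^{2} + 1} \sin{\left(\frac{w^{3}}{3} + w^{2} + \frac{5 w}{4} \right)} + 40 w \sqrt{w^{2} + 1} \sin{\left(\frac{w^{3}}{3} + w^{2} + \frac{5 w}{4} \right)} + 4 \sqrt{2} w + 25 \sqrt{w^{2} + 1} \sin{\left(\frac{w^{3}}{3} + w^{2} + \frac{5 w}{4} \right)}}{4 \sqrt{w^{2} + 1}} = f(w).
F(2) = \sqrt{10} - 5 \cos{\left(\frac{55}{6} \right)}; F(1) = 2 - 5 \cos{\left(\frac{31}{12} \right)}.
Integral = F(2) - F(1) = 5 \cos{\left(\frac{31}{12} \right)} - 2 + \sqrt{10} - 5 \cos{\left(\frac{55}{6} \right)}.

Antiderivative: F(w) = \sqrt{2} \sqrt{w^{2} + 1} - 5 \cos{\left(\frac{w^{3}}{3} + w^{2} + \frac{5 w}{4} \right)}; value = 5 \cos{\left(\frac{31}{12} \right)} - 2 + \sqrt{10} - 5 \cos{\left(\frac{55}{6} \right)}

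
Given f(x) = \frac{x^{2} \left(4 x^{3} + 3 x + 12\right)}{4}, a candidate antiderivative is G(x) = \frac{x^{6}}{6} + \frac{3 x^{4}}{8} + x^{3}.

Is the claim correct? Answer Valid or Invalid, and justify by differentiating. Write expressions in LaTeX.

Invalid: d/dx[G] - f = \frac{3 x^{3}}{4}, which is not 0.

d/dx[G] = x^{5} + \frac{3 x^{3}}{2} + 3 x^{2}
d/dx[G] - f(x) = \frac{3 x^{3}}{4} != 0.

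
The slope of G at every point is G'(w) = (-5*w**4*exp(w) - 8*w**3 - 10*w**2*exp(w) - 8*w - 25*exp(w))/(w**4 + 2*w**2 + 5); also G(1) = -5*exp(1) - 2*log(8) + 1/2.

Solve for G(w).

Check a candidate G(w) by differentiating: d/dw[G] must match the given G'(w).
A general antiderivative is -5*exp(w) - 2*log(w**4 + 2*w**2 + 5) + C.
The condition gives C = -5*exp(1) - 2*log(8) + 1/2 - (-5*exp(1) - 2*log(8)) = 1/2.
So G(w) = -5*exp(w) - 2*log(w**4 + 2*w**2 + 5) + 1/2.
Check: d/dw[-5*exp(w) - 2*log(w**4 + 2*w**2 + 5) + 1/2] = (-5*w**4*exp(w) - 8*w**3 - 10*w**2*exp(w) - 8*w - 25*exp(w))/(w**4 + 2*w**2 + 5) = G'(w).

G(w) = -5*exp(w) - 2*log(w**4 + 2*w**2 + 5) + 1/2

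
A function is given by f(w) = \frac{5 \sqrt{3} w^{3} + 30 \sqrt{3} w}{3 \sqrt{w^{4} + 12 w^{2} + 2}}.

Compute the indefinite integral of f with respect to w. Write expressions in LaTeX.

The substitution u = \frac{w^{4}}{3} + 4 w^{2} + \frac{2}{3} works: f is exactly (dF/du)*(du/dw) for that inner function.
Check: d/dw[\frac{5 \sqrt{\frac{w^{4}}{3} + 4 w^{2} + \frac{2}{3}}}{2}] = \frac{5 \sqrt{3} w^{3} + 30 \sqrt{3} w}{3 \sqrt{w^{4} + 12 w^{2} + 2}} = f(w).

F(w) = \frac{5 \sqrt{\frac{w^{4}}{3} + 4 w^{2} + \frac{2}{3}}}{2} + C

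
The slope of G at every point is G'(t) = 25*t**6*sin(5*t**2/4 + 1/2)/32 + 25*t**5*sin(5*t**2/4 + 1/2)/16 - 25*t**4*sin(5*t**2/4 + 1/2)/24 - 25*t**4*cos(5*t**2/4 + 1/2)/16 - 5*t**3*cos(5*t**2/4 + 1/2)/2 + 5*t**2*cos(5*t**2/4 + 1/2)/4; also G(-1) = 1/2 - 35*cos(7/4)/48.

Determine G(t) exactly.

G(t) = -5*t**5*cos(5*t**2/4 + 1/2)/16 - 5*t**4*cos(5*t**2/4 + 1/2)/8 + 5*t**3*cos(5*t**2/4 + 1/2)/12 + 1/2

Recognize the product-rule pattern: G'(t) = u'v + uv' with u = -5*t**5/16 - 5*t**4/8 + 5*t**3/12, v = cos(5*t**2/4 + 1/2), so integration by parts undoes it.
A general antiderivative is -(5*t**5/4 + 5*t**4/2 - 5*t**3/3)*cos(5*t**2/4 + 1/2)/4 + C.
The condition gives C = 1/2 - 35*cos(7/4)/48 - (-35*cos(7/4)/48) = 1/2.
So G(t) = -5*t**5*cos(5*t**2/4 + 1/2)/16 - 5*t**4*cos(5*t**2/4 + 1/2)/8 + 5*t**3*cos(5*t**2/4 + 1/2)/12 + 1/2.
Check: d/dt[-5*t**5*cos(5*t**2/4 + 1/2)/16 - 5*t**4*cos(5*t**2/4 + 1/2)/8 + 5*t**3*cos(5*t**2/4 + 1/2)/12 + 1/2] = 25*t**6*sin(5*t**2/4 + 1/2)/32 + 25*t**5*sin(5*t**2/4 + 1/2)/16 - 25*t**4*sin(5*t**2/4 + 1/2)/24 - 25*t**4*cos(5*t**2/4 + 1/2)/16 - 5*t**3*cos(5*t**2/4 + 1/2)/2 + 5*t**2*cos(5*t**2/4 + 1/2)/4 = G'(t).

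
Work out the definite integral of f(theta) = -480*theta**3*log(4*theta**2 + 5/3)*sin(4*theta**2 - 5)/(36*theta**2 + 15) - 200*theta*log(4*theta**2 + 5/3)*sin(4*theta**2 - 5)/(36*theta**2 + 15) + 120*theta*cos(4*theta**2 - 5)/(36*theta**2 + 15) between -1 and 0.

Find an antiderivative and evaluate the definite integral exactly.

Antiderivative: F(theta) = 5*log(4*theta**2 + 5/3)*cos(4*theta**2 - 5)/3; value = -5*log(17/3)*cos(1)/3 + 5*log(5/3)*cos(5)/3

Recognize the product-rule pattern: f = u'v + uv' with u = 5*cos(4*theta**2 - 5)/3, v = log(4*theta**2 + 5/3), so integration by parts undoes it.
F(theta) = 5*log(4*theta**2 + 5/3)*cos(4*theta**2 - 5)/3 is an antiderivative of f.
Check: d/dtheta[5*log(4*theta**2 + 5/3)*cos(4*theta**2 - 5)/3] = (-480*theta**3*log(4*theta**2 + 5/3)*sin(4*theta**2 - 5) - 200*theta*log(4*theta**2 + 5/3)*sin(4*theta**2 - 5) + 120*theta*cos(4*theta**2 - 5))/(36*theta**2 + 15), which equals f(theta).
F(0) = 5*log(5/3)*cos(5)/3; F(-1) = 5*log(17/3)*cos(1)/3.
Integral = F(0) - F(-1) = -5*log(17/3)*cos(1)/3 + 5*log(5/3)*cos(5)/3.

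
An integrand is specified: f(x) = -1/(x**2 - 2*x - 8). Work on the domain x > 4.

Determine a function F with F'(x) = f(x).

An antiderivative is F(x) = -log(x - 4)/6 + log(x + 2)/6.

The denominator factors as (x - 4)*(x + 2); partial fractions split f into directly integrable pieces: 1/(6*(x + 2)) - 1/(6*(x - 4)).
Check: d/dx[-log(x - 4)/6 + log(x + 2)/6] = -1/(x**2 - 2*x - 8) = f(x).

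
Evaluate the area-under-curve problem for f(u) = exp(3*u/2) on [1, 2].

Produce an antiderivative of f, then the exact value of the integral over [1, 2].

Antiderivative: F(u) = 2*exp(3*u/2)/3; value = -2*exp(3/2)/3 + 2*exp(3)/3

Differentiate the proposed F(u) back; it has to land on f(u) exactly.
F(u) = 2*exp(3*u/2)/3 is an antiderivative of f.
Check: d/du[2*exp(3*u/2)/3] = exp(3*u/2) = f(u).
F(2) = 2*exp(3)/3; F(1) = 2*exp(3/2)/3.
Integral = F(2) - F(1) = -2*exp(3/2)/3 + 2*exp(3)/3.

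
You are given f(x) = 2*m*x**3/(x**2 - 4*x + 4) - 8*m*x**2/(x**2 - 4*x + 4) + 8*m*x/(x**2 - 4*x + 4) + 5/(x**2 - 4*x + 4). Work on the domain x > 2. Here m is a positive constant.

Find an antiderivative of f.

An antiderivative is F(x) = (m*x**3 - 2*m*x**2 - 5)/(x - 2).

Integrate term by term and add the pieces.
Check: d/dx[(m*x**3 - 2*m*x**2 - 5)/(x - 2)] = (2*m*x**3 - 8*m*x**2 + 8*m*x + 5)/(x**2 - 4*x + 4), which equals f(x).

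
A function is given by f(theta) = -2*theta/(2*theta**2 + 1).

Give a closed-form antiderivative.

The substitution u = 2*theta**2 + 1 works: f is exactly (dF/du)*(du/dtheta) for that inner function.
Check: d/dtheta[-log(2*theta**2 + 1)/2] = -2*theta/(2*theta**2 + 1) = f(theta).

An antiderivative is F(theta) = -log(2*theta**2 + 1)/2.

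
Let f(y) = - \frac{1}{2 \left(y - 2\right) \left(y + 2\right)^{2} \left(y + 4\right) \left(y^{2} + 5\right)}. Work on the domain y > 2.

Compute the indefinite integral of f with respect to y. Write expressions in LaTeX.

F(y) = - \frac{\log{\left(y - 2 \right)}}{1728} + \frac{7 \log{\left(y + 2 \right)}}{5184} + \frac{\log{\left(y + 4 \right)}}{1008} - \frac{\log{\left(y^{2} + 5 \right)}}{1134} + \frac{\sqrt{5} \operatorname{atan}{\left(\frac{\sqrt{5} y}{5} \right)}}{5670} - \frac{1}{144 y + 288} + C

The denominator factors as 2 \left(y - 2\right) \left(y + 2\right)^{2} \left(y + 4\right) \left(y^{2} + 5\right); partial fractions split f into directly integrable pieces: - \frac{2 y - 1}{1134 \left(y^{2} + 5\right)} + \frac{1}{1008 \left(y + 4\right)} + \frac{7}{5184 \left(y + 2\right)} + \frac{1}{144 \left(y + 2\right)^{2}} - \frac{1}{1728 \left(y - 2\right)}.
Check: d/dy[- \frac{\log{\left(y - 2 \right)}}{1728} + \frac{7 \log{\left(y + 2 \right)}}{5184} + \frac{\log{\left(y + 4 \right)}}{1008} - \frac{\log{\left(y^{2} + 5 \right)}}{1134} + \frac{\sqrt{5} \operatorname{atan}{\left(\frac{\sqrt{5} y}{5} \right)}}{5670} - \frac{1}{144 y + 288}] = - \frac{1}{2 y^{6} + 12 y^{5} + 18 y^{4} + 12 y^{3} - 24 y^{2} - 240 y - 320}, which equals f(y).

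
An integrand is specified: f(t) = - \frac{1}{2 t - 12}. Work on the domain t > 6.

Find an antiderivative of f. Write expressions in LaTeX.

An antiderivative F(t) passes only if d/dt[F] lands on f(t) exactly.
Check: d/dt[- \frac{\log{\left(t - 6 \right)}}{2}] = - \frac{1}{2 t - 12} = f(t).

An antiderivative is F(t) = - \frac{\log{\left(t - 6 \right)}}{2}.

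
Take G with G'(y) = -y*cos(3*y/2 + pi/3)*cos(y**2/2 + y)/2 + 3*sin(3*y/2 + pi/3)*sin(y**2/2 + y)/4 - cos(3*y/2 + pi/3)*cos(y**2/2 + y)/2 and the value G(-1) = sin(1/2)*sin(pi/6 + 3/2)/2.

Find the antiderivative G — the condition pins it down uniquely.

Recognize the product-rule pattern: G'(y) = u'v + uv' with u = -cos(3*y/2 + pi/3)/2, v = sin(y**2/2 + y), so integration by parts undoes it.
A general antiderivative is -sin(y**2/2 + y)*cos(3*y/2 + pi/3)/2 + C.
The condition gives C = sin(1/2)*sin(pi/6 + 3/2)/2 - (sin(1/2)*sin(pi/6 + 3/2)/2) = 0.
So G(y) = -sin(y**2/2 + y)*cos(3*y/2 + pi/3)/2.
Check: d/dy[-sin(y**2/2 + y)*cos(3*y/2 + pi/3)/2] = -y*cos(3*y/2 + pi/3)*cos(y**2/2 + y)/2 + 3*sin(3*y/2 + pi/3)*sin(y**2/2 + y)/4 - cos(3*y/2 + pi/3)*cos(y**2/2 + y)/2 = G'(y).

G(y) = -sin(y**2/2 + y)*cos(3*y/2 + pi/3)/2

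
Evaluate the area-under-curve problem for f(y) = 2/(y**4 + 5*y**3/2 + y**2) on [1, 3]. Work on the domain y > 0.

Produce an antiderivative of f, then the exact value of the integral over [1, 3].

The denominator factors as y**2*(y + 2)*(2*y + 1); partial fractions split f into directly integrable pieces: 32/(3*(2*y + 1)) - 1/(3*(y + 2)) - 5/y + 2/y**2.
F(y) = (-15*y*log(y) + 16*y*log(y + 1/2) - y*log(y + 2) - 6)/(3*y) is an antiderivative of f.
Check: d/dy[(-15*y*log(y) + 16*y*log(y + 1/2) - y*log(y + 2) - 6)/(3*y)] = 4/(2*y**4 + 5*y**3 + 2*y**2), which equals f(y).
F(3) = -5*log(3) - 2/3 - log(5)/3 + 16*log(7/2)/3; F(1) = -2 - log(3)/3 + 16*log(3/2)/3.
Integral = F(3) - F(1) = -14*log(3)/3 - 16*log(3/2)/3 - log(5)/3 + 4/3 + 16*log(7/2)/3.

Antiderivative: F(y) = (-15*y*log(y) + 16*y*log(y + 1/2) - y*log(y + 2) - 6)/(3*y); value = -14*log(3)/3 - 16*log(3/2)/3 - log(5)/3 + 4/3 + 16*log(7/2)/3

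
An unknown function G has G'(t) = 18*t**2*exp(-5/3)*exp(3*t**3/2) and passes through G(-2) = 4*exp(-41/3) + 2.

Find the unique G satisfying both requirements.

G(t) = 4*exp(-5/3)*exp(3*t**3/2) + 2

The substitution u = 3*t**3/2 - 5/3 works: G'(t) is exactly (dG/du)*(du/dt) for that inner function.
A general antiderivative is 4*exp(3*t**3/2 - 5/3) + C.
The condition gives C = 4*exp(-41/3) + 2 - (4*exp(-41/3)) = 2.
So G(t) = 4*exp(-5/3)*exp(3*t**3/2) + 2.
Check: d/dt[4*exp(-5/3)*exp(3*t**3/2) + 2] = 18*t**2*exp(-5/3)*exp(3*t**3/2) = G'(t).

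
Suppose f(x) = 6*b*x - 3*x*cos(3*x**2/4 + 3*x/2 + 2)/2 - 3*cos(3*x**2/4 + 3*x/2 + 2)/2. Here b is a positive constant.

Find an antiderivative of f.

Integrate term by term and add the pieces.
Check: d/dx[3*b*x**2 - sin(3*x**2/4 + 3*x/2 + 2)] = 6*b*x - 3*x*cos(3*x**2/4 + 3*x/2 + 2)/2 - 3*cos(3*x**2/4 + 3*x/2 + 2)/2 = f(x).

An antiderivative is F(x) = 3*b*x**2 - sin(3*x**2/4 + 3*x/2 + 2).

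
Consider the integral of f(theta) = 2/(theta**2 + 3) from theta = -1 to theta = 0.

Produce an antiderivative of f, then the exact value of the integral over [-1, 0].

Antiderivative: F(theta) = 2*sqrt(3)*atan(sqrt(3)*theta/3)/3; value = sqrt(3)*pi/9

For F(theta) to be correct the identity F'(theta) - f(theta) = 0 must hold.
F(theta) = 2*sqrt(3)*atan(sqrt(3)*theta/3)/3 is an antiderivative of f.
Check: d/dtheta[2*sqrt(3)*atan(sqrt(3)*theta/3)/3] = 2/(theta**2 + 3) = f(theta).
F(0) = 0; F(-1) = -sqrt(3)*pi/9.
Integral = F(0) - F(-1) = sqrt(3)*pi/9.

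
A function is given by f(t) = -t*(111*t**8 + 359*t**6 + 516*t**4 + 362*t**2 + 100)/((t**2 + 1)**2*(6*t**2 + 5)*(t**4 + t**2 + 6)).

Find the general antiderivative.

Differentiate the proposed F(t) back; it has to land on f(t) exactly.
Check: d/dt[-(5*t**2*log(2*t**2 + 5/3) + 16*t**2*log(t**4 + t**2 + 6) + 5*log(2*t**2 + 5/3) + 16*log(t**4 + t**2 + 6) + 2)/(4*(t**2 + 1))] = (-111*t**9 - 359*t**7 - 516*t**5 - 362*t**3 - 100*t)/(6*t**10 + 23*t**8 + 69*t**6 + 123*t**4 + 101*t**2 + 30), which equals f(t).

F(t) = -(5*t**2*log(2*t**2 + 5/3) + 16*t**2*log(t**4 + t**2 + 6) + 5*log(2*t**2 + 5/3) + 16*log(t**4 + t**2 + 6) + 2)/(4*(t**2 + 1)) + C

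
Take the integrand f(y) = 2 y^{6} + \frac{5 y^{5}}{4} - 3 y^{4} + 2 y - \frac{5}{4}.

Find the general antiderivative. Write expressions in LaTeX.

The integrand splits into summands that can be handled one at a time.
Check: d/dy[\frac{y \left(240 y^{6} + 175 y^{5} - 504 y^{4} + 840 y - 1050\right)}{840}] = 2 y^{6} + \frac{5 y^{5}}{4} - 3 y^{4} + 2 y - \frac{5}{4} = f(y).

F(y) = \frac{y \left(240 y^{6} + 175 y^{5} - 504 y^{4} + 840 y - 1050\right)}{840} + C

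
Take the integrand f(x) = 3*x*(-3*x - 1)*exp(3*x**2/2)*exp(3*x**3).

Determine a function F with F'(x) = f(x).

The substitution u = 3*x**3 + 3*x**2/2 works: f is exactly (dF/du)*(du/dx) for that inner function.
Check: d/dx[-exp(3*x**3 + 3*x**2/2)] = -9*x**2*exp(3*x**2/2)*exp(3*x**3) - 3*x*exp(3*x**2/2)*exp(3*x**3), which equals f(x).

An antiderivative is F(x) = -exp(3*x**3 + 3*x**2/2).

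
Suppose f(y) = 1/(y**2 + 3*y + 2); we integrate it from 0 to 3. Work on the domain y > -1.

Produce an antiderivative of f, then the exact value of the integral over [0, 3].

Factor the denominator ((y + 1)*(y + 2)) and decompose: f = -1/(y + 2) + 1/(y + 1); each piece integrates to a log, atan, or power term.
F(y) = log(y + 1) - log(y + 2) is an antiderivative of f.
Check: d/dy[log(y + 1) - log(y + 2)] = 1/(y**2 + 3*y + 2) = f(y).
F(3) = -log(5) + log(4); F(0) = -log(2).
Integral = F(3) - F(0) = -log(5) + log(2) + log(4).

Antiderivative: F(y) = log(y + 1) - log(y + 2); value = -log(5) + log(2) + log(4)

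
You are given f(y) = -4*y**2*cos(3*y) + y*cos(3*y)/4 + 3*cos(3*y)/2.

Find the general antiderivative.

The integrand splits into summands that can be handled one at a time.
Check: d/dy[-4*y**2*sin(3*y)/3 + y*sin(3*y)/12 - 8*y*cos(3*y)/9 + 43*sin(3*y)/54 + cos(3*y)/36] = -4*y**2*cos(3*y) + y*cos(3*y)/4 + 3*cos(3*y)/2 = f(y).

F(y) = -4*y**2*sin(3*y)/3 + y*sin(3*y)/12 - 8*y*cos(3*y)/9 + 43*sin(3*y)/54 + cos(3*y)/36 + C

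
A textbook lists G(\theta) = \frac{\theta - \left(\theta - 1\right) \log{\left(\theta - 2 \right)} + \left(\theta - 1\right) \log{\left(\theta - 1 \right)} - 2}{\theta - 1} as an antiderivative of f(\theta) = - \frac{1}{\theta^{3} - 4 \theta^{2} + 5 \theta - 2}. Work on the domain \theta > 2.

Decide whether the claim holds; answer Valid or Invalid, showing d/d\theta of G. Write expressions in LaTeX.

Valid - the claim checks out under differentiation.

d/d\theta[G] = - \frac{1}{\theta^{3} - 4 \theta^{2} + 5 \theta - 2}
This equals f(\theta) exactly, so the claim holds.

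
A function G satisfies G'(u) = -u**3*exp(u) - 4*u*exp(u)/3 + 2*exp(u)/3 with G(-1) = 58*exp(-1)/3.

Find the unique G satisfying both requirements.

G'(u) has the shape v'r + vr' for v = -u**3 + 3*u**2 - 22*u/3 + 8 and r = exp(u) — it is the derivative of the product v*r.
A general antiderivative is (-3*u**3 + 9*u**2 - 22*u + 24)*exp(u)/3 + C.
The condition gives C = 58*exp(-1)/3 - (58*exp(-1)/3) = 0.
So G(u) = (-3*u**3 + 9*u**2 - 22*u + 24)*exp(u)/3.
Check: d/du[(-3*u**3 + 9*u**2 - 22*u + 24)*exp(u)/3] = -u**3*exp(u) - 4*u*exp(u)/3 + 2*exp(u)/3 = G'(u).

G(u) = (-3*u**3 + 9*u**2 - 22*u + 24)*exp(u)/3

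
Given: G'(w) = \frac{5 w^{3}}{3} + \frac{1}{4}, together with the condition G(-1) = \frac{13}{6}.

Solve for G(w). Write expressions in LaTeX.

G(w) = \frac{5 w^{4} + 3 w + 24}{12}

Differentiate the proposed G(w) back; it has to land on the given G'(w).
A general antiderivative is \frac{5 w^{4}}{12} + \frac{w}{4} + C.
The condition gives C = \frac{13}{6} - (\frac{1}{6}) = 2.
So G(w) = \frac{5 w^{4} + 3 w + 24}{12}.
Check: d/dw[\frac{5 w^{4} + 3 w + 24}{12}] = \frac{5 w^{3}}{3} + \frac{1}{4} = G'(w).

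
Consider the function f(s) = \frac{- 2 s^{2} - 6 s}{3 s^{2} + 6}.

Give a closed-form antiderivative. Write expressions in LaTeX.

Whatever form F(s) takes, F'(s) = f(s) is non-negotiable.
Check: d/ds[\frac{- 2 s - 3 \log{\left(s^{2} + 2 \right)} + 2 \sqrt{2} \operatorname{atan}{\left(\frac{\sqrt{2} s}{2} \right)}}{3}] = \frac{- 2 s^{2} - 6 s}{3 s^{2} + 6} = f(s).

An antiderivative is F(s) = \frac{- 2 s - 3 \log{\left(s^{2} + 2 \right)} + 2 \sqrt{2} \operatorname{atan}{\left(\frac{\sqrt{2} s}{2} \right)}}{3}.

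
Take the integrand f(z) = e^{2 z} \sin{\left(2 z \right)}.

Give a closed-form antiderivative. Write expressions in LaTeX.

An antiderivative is F(z) = \frac{e^{2 z} \sin{\left(2 z \right)}}{4} - \frac{e^{2 z} \cos{\left(2 z \right)}}{4}.

An antiderivative F(z) passes only if d/dz[F] lands on f(z) exactly.
Check: d/dz[\frac{e^{2 z} \sin{\left(2 z \right)}}{4} - \frac{e^{2 z} \cos{\left(2 z \right)}}{4}] = e^{2 z} \sin{\left(2 z \right)} = f(z).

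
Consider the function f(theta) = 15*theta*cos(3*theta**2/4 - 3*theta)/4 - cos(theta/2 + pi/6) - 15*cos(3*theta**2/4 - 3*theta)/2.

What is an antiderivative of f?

The integrand splits into summands that can be handled one at a time.
Check: d/dtheta[(-4*sin(theta/2 + pi/6) + 5*sin(3*theta**2/4 - 3*theta))/2] = 15*theta*cos(3*theta**2/4 - 3*theta)/4 - cos(theta/2 + pi/6) - 15*cos(3*theta**2/4 - 3*theta)/2 = f(theta).

An antiderivative is F(theta) = (-4*sin(theta/2 + pi/6) + 5*sin(3*theta**2/4 - 3*theta))/2.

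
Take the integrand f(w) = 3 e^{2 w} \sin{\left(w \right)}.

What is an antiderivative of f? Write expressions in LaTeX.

An antiderivative is F(w) = \frac{6 e^{2 w} \sin{\left(w \right)}}{5} - \frac{3 e^{2 w} \cos{\left(w \right)}}{5}.

Since d/dw undoes antidifferentiation here, F'(w) = f(w) is required of F(w).
Check: d/dw[\frac{6 e^{2 w} \sin{\left(w \right)}}{5} - \frac{3 e^{2 w} \cos{\left(w \right)}}{5}] = 3 e^{2 w} \sin{\left(w \right)} = f(w).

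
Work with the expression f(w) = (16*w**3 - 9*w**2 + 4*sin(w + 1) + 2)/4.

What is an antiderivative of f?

For F(w) to be correct the identity F'(w) - f(w) = 0 must hold.
Check: d/dw[w**4 - 3*w**3/4 + w/2 - cos(w + 1)] = 4*w**3 - 9*w**2/4 + sin(w + 1) + 1/2, which equals f(w).

An antiderivative is F(w) = w**4 - 3*w**3/4 + w/2 - cos(w + 1).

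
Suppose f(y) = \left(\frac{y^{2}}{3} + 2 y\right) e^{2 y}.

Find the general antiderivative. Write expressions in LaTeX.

Recognize the product-rule pattern: f = u'v + uv' with u = \frac{y^{2}}{6} + \frac{5 y}{6} - \frac{5}{12}, v = e^{2 y}, so integration by parts undoes it.
Check: d/dy[\frac{y^{2} e^{2 y}}{6} + \frac{5 y e^{2 y}}{6} - \frac{5 e^{2 y}}{12}] = \frac{y^{2} e^{2 y}}{3} + 2 y e^{2 y}, which equals f(y).

F(y) = \frac{y^{2} e^{2 y}}{6} + \frac{5 y e^{2 y}}{6} - \frac{5 e^{2 y}}{12} + C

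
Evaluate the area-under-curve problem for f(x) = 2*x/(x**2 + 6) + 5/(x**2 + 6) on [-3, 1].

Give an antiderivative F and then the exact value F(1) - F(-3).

Antiderivative: F(x) = log(x**2 + 6) + 5*sqrt(6)*atan(sqrt(6)*x/6)/6; value = -log(15) + 5*sqrt(6)*atan(sqrt(6)/6)/6 + 5*sqrt(6)*atan(sqrt(6)/2)/6 + log(7)

The integrand splits into summands that can be handled one at a time.
F(x) = log(x**2 + 6) + 5*sqrt(6)*atan(sqrt(6)*x/6)/6 is an antiderivative of f.
Check: d/dx[log(x**2 + 6) + 5*sqrt(6)*atan(sqrt(6)*x/6)/6] = (2*x + 5)/(x**2 + 6), which equals f(x).
F(1) = 5*sqrt(6)*atan(sqrt(6)/6)/6 + log(7); F(-3) = -5*sqrt(6)*atan(sqrt(6)/2)/6 + log(15).
Integral = F(1) - F(-3) = -log(15) + 5*sqrt(6)*atan(sqrt(6)/6)/6 + 5*sqrt(6)*atan(sqrt(6)/2)/6 + log(7).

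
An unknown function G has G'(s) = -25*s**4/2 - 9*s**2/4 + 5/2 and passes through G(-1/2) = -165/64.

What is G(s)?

G(s) = -5*s**5/2 - 3*s**3/4 + 5*s/2 - 3/2

Integrate term by term and add the pieces.
A general antiderivative is -5*s**5/2 - 3*s**3/4 + 5*s/2 - 5/2 + C.
The condition gives C = -165/64 - (-229/64) = 1.
So G(s) = -5*s**5/2 - 3*s**3/4 + 5*s/2 - 3/2.
Check: d/ds[-5*s**5/2 - 3*s**3/4 + 5*s/2 - 3/2] = -25*s**4/2 - 9*s**2/4 + 5/2 = G'(s).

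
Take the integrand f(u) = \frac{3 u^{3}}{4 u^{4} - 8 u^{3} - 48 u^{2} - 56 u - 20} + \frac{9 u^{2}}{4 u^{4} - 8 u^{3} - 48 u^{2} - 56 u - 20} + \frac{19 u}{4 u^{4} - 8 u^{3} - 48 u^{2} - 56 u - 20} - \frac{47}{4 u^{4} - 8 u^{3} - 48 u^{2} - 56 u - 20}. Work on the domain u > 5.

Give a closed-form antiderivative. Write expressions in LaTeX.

The integrand splits into summands that can be handled one at a time.
Check: d/du[\frac{3 \log{\left(u - 5 \right)}}{4} - \frac{5}{4 u^{2} + 8 u + 4}] = \frac{3 u^{3} + 9 u^{2} + 19 u - 47}{4 u^{4} - 8 u^{3} - 48 u^{2} - 56 u - 20}, which equals f(u).

An antiderivative is F(u) = \frac{3 \log{\left(u - 5 \right)}}{4} - \frac{5}{4 u^{2} + 8 u + 4}.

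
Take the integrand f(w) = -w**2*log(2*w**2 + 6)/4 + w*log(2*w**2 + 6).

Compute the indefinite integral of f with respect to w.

The integrand splits into summands that can be handled one at a time.
Check: d/dw[-(3*w**3*log(2*w**2 + 6) - 2*w**3 - 18*w**2*log(2*w**2 + 6) + 18*w**2 + 18*w - 54*log(w**2 + 3) - 18*sqrt(3)*atan(sqrt(3)*w/3))/36] = -w**2*log(w**2 + 3)/4 - w**2*log(2)/4 + w*log(w**2 + 3) + w*log(2), which equals f(w).

F(w) = -(3*w**3*log(2*w**2 + 6) - 2*w**3 - 18*w**2*log(2*w**2 + 6) + 18*w**2 + 18*w - 54*log(w**2 + 3) - 18*sqrt(3)*atan(sqrt(3)*w/3))/36 + C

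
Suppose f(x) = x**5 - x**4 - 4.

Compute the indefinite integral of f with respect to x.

F(x) = x**6/6 - x**5/5 - 4*x + C

The integrand splits into summands that can be handled one at a time.
Check: d/dx[x**6/6 - x**5/5 - 4*x] = x**5 - x**4 - 4 = f(x).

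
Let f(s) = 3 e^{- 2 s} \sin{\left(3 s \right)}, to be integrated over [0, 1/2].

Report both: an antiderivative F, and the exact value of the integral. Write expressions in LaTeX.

Antiderivative: F(s) = - \frac{3 \left(2 \sin{\left(3 s \right)} + 3 \cos{\left(3 s \right)}\right) e^{- 2 s}}{13}; value = - \frac{6 \sin{\left(\frac{3}{2} \right)}}{13 e} - \frac{9 \cos{\left(\frac{3}{2} \right)}}{13 e} + \frac{9}{13}

A candidate is checked by its d/ds: the result must match f(s).
F(s) = - \frac{3 \left(2 \sin{\left(3 s \right)} + 3 \cos{\left(3 s \right)}\right) e^{- 2 s}}{13} is an antiderivative of f.
Check: d/ds[- \frac{3 \left(2 \sin{\left(3 s \right)} + 3 \cos{\left(3 s \right)}\right) e^{- 2 s}}{13}] = 3 e^{- 2 s} \sin{\left(3 s \right)} = f(s).
F(1/2) = - \frac{6 \sin{\left(\frac{3}{2} \right)}}{13 e} - \frac{9 \cos{\left(\frac{3}{2} \right)}}{13 e}; F(0) = - \frac{9}{13}.
Integral = F(1/2) - F(0) = - \frac{6 \sin{\left(\frac{3}{2} \right)}}{13 e} - \frac{9 \cos{\left(\frac{3}{2} \right)}}{13 e} + \frac{9}{13}.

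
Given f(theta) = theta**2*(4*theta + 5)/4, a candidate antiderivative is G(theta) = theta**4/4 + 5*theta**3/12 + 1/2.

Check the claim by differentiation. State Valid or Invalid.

d/dtheta[G] = theta**3 + 5*theta**2/4
This equals f(theta) exactly, so the claim holds.

Valid: G'(theta) = f(theta).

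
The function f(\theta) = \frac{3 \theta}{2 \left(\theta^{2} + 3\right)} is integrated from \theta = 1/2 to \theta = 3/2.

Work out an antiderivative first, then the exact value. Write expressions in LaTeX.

Antiderivative: F(\theta) = \frac{3 \log{\left(\theta^{2} + 3 \right)}}{4}; value = - \frac{3 \log{\left(\frac{13}{4} \right)}}{4} + \frac{3 \log{\left(\frac{21}{4} \right)}}{4}

The substitution u = \theta^{2} + 3 works: f is exactly (dF/du)*(du/d\theta) for that inner function.
F(\theta) = \frac{3 \log{\left(\theta^{2} + 3 \right)}}{4} is an antiderivative of f.
Check: d/d\theta[\frac{3 \log{\left(\theta^{2} + 3 \right)}}{4}] = \frac{3 \theta}{2 \theta^{2} + 6}, which equals f(\theta).
F(3/2) = \frac{3 \log{\left(\frac{21}{4} \right)}}{4}; F(1/2) = \frac{3 \log{\left(\frac{13}{4} \right)}}{4}.
Integral = F(3/2) - F(1/2) = - \frac{3 \log{\left(\frac{13}{4} \right)}}{4} + \frac{3 \log{\left(\frac{21}{4} \right)}}{4}.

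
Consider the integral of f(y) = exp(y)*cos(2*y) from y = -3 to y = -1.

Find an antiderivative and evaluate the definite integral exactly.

Whatever form F(y) takes, F'(y) = f(y) is non-negotiable.
F(y) = 2*exp(y)*sin(2*y)/5 + exp(y)*cos(2*y)/5 is an antiderivative of f.
Check: d/dy[2*exp(y)*sin(2*y)/5 + exp(y)*cos(2*y)/5] = exp(y)*cos(2*y) = f(y).
F(-1) = -2*exp(-1)*sin(2)/5 + exp(-1)*cos(2)/5; F(-3) = -2*exp(-3)*sin(6)/5 + exp(-3)*cos(6)/5.
Integral = F(-1) - F(-3) = -2*exp(-1)*sin(2)/5 + exp(-1)*cos(2)/5 - exp(-3)*cos(6)/5 + 2*exp(-3)*sin(6)/5.

Antiderivative: F(y) = 2*exp(y)*sin(2*y)/5 + exp(y)*cos(2*y)/5; value = -2*exp(-1)*sin(2)/5 + exp(-1)*cos(2)/5 - exp(-3)*cos(6)/5 + 2*exp(-3)*sin(6)/5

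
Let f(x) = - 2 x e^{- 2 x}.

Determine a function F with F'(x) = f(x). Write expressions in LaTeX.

f has the shape u'v + uv' for u = x + \frac{1}{2} and v = e^{- 2 x} — it is the derivative of the product u*v.
Check: d/dx[x e^{- 2 x} + \frac{e^{- 2 x}}{2}] = - 2 x e^{- 2 x} = f(x).

An antiderivative is F(x) = x e^{- 2 x} + \frac{e^{- 2 x}}{2}.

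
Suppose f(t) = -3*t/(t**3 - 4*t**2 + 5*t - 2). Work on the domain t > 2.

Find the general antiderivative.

The denominator factors as (t - 2)*(t - 1)**2; partial fractions split f into directly integrable pieces: 6/(t - 1) + 3/(t - 1)**2 - 6/(t - 2).
Check: d/dt[3*(-2*(t - 1)*log(t - 2) + 2*(t - 1)*log(t - 1) - 1)/(t - 1)] = -3*t/(t**3 - 4*t**2 + 5*t - 2) = f(t).

F(t) = 3*(-2*(t - 1)*log(t - 2) + 2*(t - 1)*log(t - 1) - 1)/(t - 1) + C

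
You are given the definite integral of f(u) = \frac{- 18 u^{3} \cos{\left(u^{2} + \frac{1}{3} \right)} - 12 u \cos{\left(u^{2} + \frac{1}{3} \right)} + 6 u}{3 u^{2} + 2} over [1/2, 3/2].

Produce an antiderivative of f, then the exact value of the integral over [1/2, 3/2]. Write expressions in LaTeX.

A first test for any F(u): its u-derivative must equal f(u) identically.
F(u) = \log{\left(\frac{3 u^{2}}{2} + 1 \right)} - 3 \sin{\left(u^{2} + \frac{1}{3} \right)} is an antiderivative of f.
Check: d/du[\log{\left(\frac{3 u^{2}}{2} + 1 \right)} - 3 \sin{\left(u^{2} + \frac{1}{3} \right)}] = \frac{- 18 u^{3} \cos{\left(u^{2} + \frac{1}{3} \right)} - 12 u \cos{\left(u^{2} + \frac{1}{3} \right)} + 6 u}{3 u^{2} + 2} = f(u).
F(3/2) = - 3 \sin{\left(\frac{31}{12} \right)} + \log{\left(\frac{35}{8} \right)}; F(1/2) = - 3 \sin{\left(\frac{7}{12} \right)} + \log{\left(\frac{11}{8} \right)}.
Integral = F(3/2) - F(1/2) = - 3 \sin{\left(\frac{31}{12} \right)} - \log{\left(\frac{11}{8} \right)} + \log{\left(\frac{35}{8} \right)} + 3 \sin{\left(\frac{7}{12} \right)}.

Antiderivative: F(u) = \log{\left(\frac{3 u^{2}}{2} + 1 \right)} - 3 \sin{\left(u^{2} + \frac{1}{3} \right)}; value = - 3 \sin{\left(\frac{31}{12} \right)} - \log{\left(\frac{11}{8} \right)} + \log{\left(\frac{35}{8} \right)} + 3 \sin{\left(\frac{7}{12} \right)}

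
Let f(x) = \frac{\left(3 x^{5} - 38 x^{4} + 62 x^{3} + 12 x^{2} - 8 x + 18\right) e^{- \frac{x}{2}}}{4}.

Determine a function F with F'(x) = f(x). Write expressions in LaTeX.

Recognize the product-rule pattern: f = u'v + uv' with u = - \frac{3 x^{5}}{2} + 4 x^{4} + x^{3} + 4 x - 1, v = e^{- \frac{x}{2}}, so integration by parts undoes it.
Check: d/dx[- \frac{\left(3 x^{5} - 8 x^{4} - 2 x^{3} - 8 x + 2\right) e^{- \frac{x}{2}}}{2}] = \frac{\left(3 x^{5} - 38 x^{4} + 62 x^{3} + 12 x^{2} - 8 x + 18\right) e^{- \frac{x}{2}}}{4} = f(x).

An antiderivative is F(x) = - \frac{\left(3 x^{5} - 8 x^{4} - 2 x^{3} - 8 x + 2\right) e^{- \frac{x}{2}}}{2}.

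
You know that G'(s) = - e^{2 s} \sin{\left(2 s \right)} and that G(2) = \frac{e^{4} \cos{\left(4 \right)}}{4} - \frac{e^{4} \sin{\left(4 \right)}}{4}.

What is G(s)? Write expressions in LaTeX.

G(s) = - \frac{e^{2 s} \sin{\left(2 s \right)}}{4} + \frac{e^{2 s} \cos{\left(2 s \right)}}{4}

Check a candidate G(s) by differentiating: d/ds[G] must match the given G'(s).
A general antiderivative is - \frac{e^{2 s} \sin{\left(2 s \right)}}{4} + \frac{e^{2 s} \cos{\left(2 s \right)}}{4} + C.
The condition gives C = \frac{e^{4} \cos{\left(4 \right)}}{4} - \frac{e^{4} \sin{\left(4 \right)}}{4} - (\frac{e^{4} \cos{\left(4 \right)}}{4} - \frac{e^{4} \sin{\left(4 \right)}}{4}) = 0.
So G(s) = - \frac{e^{2 s} \sin{\left(2 s \right)}}{4} + \frac{e^{2 s} \cos{\left(2 s \right)}}{4}.
Check: d/ds[- \frac{e^{2 s} \sin{\left(2 s \right)}}{4} + \frac{e^{2 s} \cos{\left(2 s \right)}}{4}] = - e^{2 s} \sin{\left(2 s \right)} = G'(s).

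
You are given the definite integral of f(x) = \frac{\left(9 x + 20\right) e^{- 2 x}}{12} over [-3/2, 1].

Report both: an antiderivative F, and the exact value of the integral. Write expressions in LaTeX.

Antiderivative: F(x) = \frac{\left(- 18 x - 49\right) e^{- 2 x}}{48}; value = - \frac{67}{48 e^{2}} + \frac{11 e^{3}}{24}

Recognize the product-rule pattern: f = u'v + uv' with u = - \frac{3 x}{8} - \frac{49}{48}, v = e^{- 2 x}, so integration by parts undoes it.
F(x) = \frac{\left(- 18 x - 49\right) e^{- 2 x}}{48} is an antiderivative of f.
Check: d/dx[\frac{\left(- 18 x - 49\right) e^{- 2 x}}{48}] = \frac{\left(9 x + 20\right) e^{- 2 x}}{12} = f(x).
F(1) = - \frac{67}{48 e^{2}}; F(-3/2) = - \frac{11 e^{3}}{24}.
Integral = F(1) - F(-3/2) = - \frac{67}{48 e^{2}} + \frac{11 e^{3}}{24}.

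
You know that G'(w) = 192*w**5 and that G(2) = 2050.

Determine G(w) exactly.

G(w) = 32*w**6 + 2

A candidate passes only if d/dw[G] lands on the given G'(w) exactly.
A general antiderivative is 32*w**6 + C.
The condition gives C = 2050 - (2048) = 2.
So G(w) = 32*w**6 + 2.
Check: d/dw[32*w**6 + 2] = 192*w**5 = G'(w).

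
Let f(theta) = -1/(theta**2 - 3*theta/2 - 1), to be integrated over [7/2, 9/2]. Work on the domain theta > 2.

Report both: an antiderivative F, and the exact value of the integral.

The denominator factors as (theta - 2)*(2*theta + 1); partial fractions split f into directly integrable pieces: 4/(5*(2*theta + 1)) - 2/(5*(theta - 2)).
F(theta) = -2*log(theta - 2)/5 + 2*log(theta + 1/2)/5 is an antiderivative of f.
Check: d/dtheta[-2*log(theta - 2)/5 + 2*log(theta + 1/2)/5] = -2/(2*theta**2 - 3*theta - 2), which equals f(theta).
F(9/2) = -2*log(5/2)/5 + 2*log(5)/5; F(7/2) = -2*log(3/2)/5 + 2*log(4)/5.
Integral = F(9/2) - F(7/2) = -2*log(4)/5 - 2*log(5/2)/5 + 2*log(3/2)/5 + 2*log(5)/5.

Antiderivative: F(theta) = -2*log(theta - 2)/5 + 2*log(theta + 1/2)/5; value = -2*log(4)/5 - 2*log(5/2)/5 + 2*log(3/2)/5 + 2*log(5)/5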